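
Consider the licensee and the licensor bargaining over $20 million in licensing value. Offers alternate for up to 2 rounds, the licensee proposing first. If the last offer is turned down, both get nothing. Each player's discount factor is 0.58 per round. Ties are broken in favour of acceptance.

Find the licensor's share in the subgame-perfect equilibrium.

Round 2 (the licensor proposes): rejection yields 0 for the licensee; the licensor offers 0 and keeps 20.
Round 1 (the licensee proposes): the licensor can get 20 next round, worth 0.58 × 20 = 11.6 now; the licensee offers that and keeps 8.4.

11.6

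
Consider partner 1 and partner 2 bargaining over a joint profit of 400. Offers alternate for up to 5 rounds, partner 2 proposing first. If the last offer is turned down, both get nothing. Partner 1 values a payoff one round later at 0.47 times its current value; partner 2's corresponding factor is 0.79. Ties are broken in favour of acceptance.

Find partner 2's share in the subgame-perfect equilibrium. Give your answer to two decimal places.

By backward induction:
Round 5 (partner 2 proposes): rejection yields 0 for partner 1; partner 2 offers 0 and keeps 400.
Round 4 (partner 1 proposes): partner 2 can get 400 next round, worth 0.79 × 400 = 316 now, so partner 1 offers 316, keeping 84.
Round 3 (partner 2 proposes): partner 1 can get 84 next round, worth 0.47 × 84 = 39.48 now, so partner 2 offers 39.48, keeping 360.52.
Round 2 (partner 1 proposes): partner 2 can get 360.52 next round, worth 0.79 × 360.52 = 284.8108 now. Partner 1 offers 284.8108 and keeps 400 − 284.8108 = 115.1892.
Round 1 (partner 2 proposes): partner 1 can get 115.1892 next round, worth 0.47 × 115.1892 = 54.138924 now. Partner 2 offers 54.138924 and keeps 400 − 54.138924 = 345.861076.

345.86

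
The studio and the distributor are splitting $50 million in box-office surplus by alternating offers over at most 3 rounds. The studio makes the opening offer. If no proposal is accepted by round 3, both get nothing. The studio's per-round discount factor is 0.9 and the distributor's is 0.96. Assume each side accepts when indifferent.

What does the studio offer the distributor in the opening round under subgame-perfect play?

Round 3 (the studio proposes): rejection yields 0 for the distributor; the studio offers 0 and keeps 50.
Round 2 (the distributor proposes): the studio can get 50 next round, worth 0.9 × 50 = 45 now; the distributor offers that and keeps 5.
Round 1 (the studio proposes): the distributor can get 5 next round, worth 0.96 × 5 = 4.8 now. The studio offers 4.8 and keeps 50 − 4.8 = 45.2.

4.8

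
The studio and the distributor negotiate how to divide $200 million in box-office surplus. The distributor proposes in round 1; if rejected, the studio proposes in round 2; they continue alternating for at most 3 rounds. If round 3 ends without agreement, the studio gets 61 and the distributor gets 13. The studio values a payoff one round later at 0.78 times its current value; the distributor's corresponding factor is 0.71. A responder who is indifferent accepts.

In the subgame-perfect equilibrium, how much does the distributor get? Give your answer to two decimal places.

Round 3 (the distributor proposes): the studio gets 61 if talks fail, so the distributor offers 61 and keeps 139.
Round 2 (the studio proposes): the distributor can get 139 next round, worth 0.71 × 139 = 98.69 now, so the studio offers 98.69, keeping 101.31.
Round 1 (the distributor proposes): the studio can get 101.31 next round, worth 0.78 × 101.31 = 79.0218 now, so the distributor offers 79.0218, keeping 120.9782.

120.98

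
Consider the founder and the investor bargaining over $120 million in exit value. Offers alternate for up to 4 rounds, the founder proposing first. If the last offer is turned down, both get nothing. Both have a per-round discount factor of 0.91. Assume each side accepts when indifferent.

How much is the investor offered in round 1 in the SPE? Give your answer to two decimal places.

100.26

Round 4 (the investor proposes): rejection yields 0 for the founder; the investor offers 0 and keeps 120.
Round 3 (the founder proposes): the investor can get 120 next round, worth 0.91 × 120 = 109.2 now. The founder offers 109.2 and keeps 120 − 109.2 = 10.8.
Round 2 (the investor proposes): the founder can get 10.8 next round, worth 0.91 × 10.8 = 9.828 now, so the investor offers 9.828, keeping 110.172.
Round 1 (the founder proposes): the investor can get 110.172 next round, worth 0.91 × 110.172 = 100.25652 now; the founder offers that and keeps 19.74348.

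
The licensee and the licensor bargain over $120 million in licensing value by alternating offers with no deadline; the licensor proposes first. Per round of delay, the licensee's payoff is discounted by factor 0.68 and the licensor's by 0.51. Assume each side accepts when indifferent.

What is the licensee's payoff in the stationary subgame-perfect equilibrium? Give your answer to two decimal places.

61.21

In a stationary SPE each proposer offers the other exactly their discounted continuation value.
If the licensor keeps x when proposing and the licensee keeps y when proposing, then x = 120 − 0.68y and y = 120 − 0.51x.
Solving: x = 120(1 − 0.68) / (1 − 0.51·0.68) = 38.4 / 0.6532 ≈ 58.7875.
The licensee gets 120 − 58.7875 ≈ 61.2125.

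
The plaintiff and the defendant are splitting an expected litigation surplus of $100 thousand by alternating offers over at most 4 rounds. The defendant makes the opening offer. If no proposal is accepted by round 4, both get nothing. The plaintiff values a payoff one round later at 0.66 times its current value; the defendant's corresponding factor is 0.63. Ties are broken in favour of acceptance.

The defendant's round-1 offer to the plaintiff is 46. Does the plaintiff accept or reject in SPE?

Round 4 (the plaintiff proposes): rejection yields 0 for the defendant; the plaintiff offers 0 and keeps 100.
Round 3 (the defendant proposes): the plaintiff can get 100 next round, worth 0.66 × 100 = 66 now, so the defendant offers 66, keeping 34.
Round 2 (the plaintiff proposes): the defendant can get 34 next round, worth 0.63 × 34 = 21.42 now; the plaintiff offers that and keeps 78.58.
So by rejecting in round 1, the plaintiff gets 78.58 next round, worth 0.66 × 78.58 = 51.8628 now.
Offer 46 < 51.8628, so the plaintiff rejects.

Reject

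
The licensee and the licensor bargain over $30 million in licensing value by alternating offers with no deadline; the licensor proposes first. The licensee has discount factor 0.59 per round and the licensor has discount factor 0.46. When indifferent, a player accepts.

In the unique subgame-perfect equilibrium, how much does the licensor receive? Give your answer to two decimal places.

When the licensor proposes, the licensee accepts any offer worth at least 0.59 times what the licensee would get by proposing next round; and vice versa.
This gives x = 30 − 0.59y and y = 30 − 0.46x, where x and y are each side's share when it proposes.
Hence (1 − 0.59·0.46)x = 30(1 − 0.59), i.e. 0.7286·x = 12.3.
x ≈ 16.8817; the licensee's share is 30 − x ≈ 13.1183.

16.88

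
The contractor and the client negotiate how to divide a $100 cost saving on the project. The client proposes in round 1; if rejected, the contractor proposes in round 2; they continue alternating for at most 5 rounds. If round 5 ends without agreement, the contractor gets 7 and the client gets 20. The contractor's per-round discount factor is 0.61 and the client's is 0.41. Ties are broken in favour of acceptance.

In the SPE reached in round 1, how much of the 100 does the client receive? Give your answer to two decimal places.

By backward induction:
Round 5 (the client proposes): the contractor gets 7 if talks fail, so the client offers 7 and keeps 93.
Round 4 (the contractor proposes): the client can get 93 next round, worth 0.41 × 93 = 38.13 now, so the contractor offers 38.13, keeping 61.87.
Round 3 (the client proposes): the contractor can get 61.87 next round, worth 0.61 × 61.87 = 37.7407 now, so the client offers 37.7407, keeping 62.2593.
Round 2 (the contractor proposes): the client can get 62.2593 next round, worth 0.41 × 62.2593 = 25.526313 now. The contractor offers 25.526313 and keeps 100 − 25.526313 = 74.473687.
Round 1 (the client proposes): the contractor can get 74.473687 next round, worth 0.61 × 74.473687 = 45.42894907 now, so the client offers 45.42894907, keeping 54.57105093.

54.57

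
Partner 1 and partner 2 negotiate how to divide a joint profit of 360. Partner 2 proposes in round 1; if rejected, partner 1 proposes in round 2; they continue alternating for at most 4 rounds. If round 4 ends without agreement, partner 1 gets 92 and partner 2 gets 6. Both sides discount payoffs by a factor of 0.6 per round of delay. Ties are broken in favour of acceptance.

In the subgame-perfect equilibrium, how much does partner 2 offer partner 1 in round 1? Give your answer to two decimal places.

Work backward from the last round.
Round 4 (partner 1 proposes): partner 2 gets 6 if talks fail, so partner 1 offers 6 and keeps 354.
Round 3 (partner 2 proposes): partner 1 can get 354 next round, worth 0.6 × 354 = 212.4 now. Partner 2 offers 212.4 and keeps 360 − 212.4 = 147.6.
Round 2 (partner 1 proposes): partner 2 can get 147.6 next round, worth 0.6 × 147.6 = 88.56 now. Partner 1 offers 88.56 and keeps 360 − 88.56 = 271.44.
Round 1 (partner 2 proposes): partner 1 can get 271.44 next round, worth 0.6 × 271.44 = 162.864 now. Partner 2 offers 162.864 and keeps 360 − 162.864 = 197.136.

162.86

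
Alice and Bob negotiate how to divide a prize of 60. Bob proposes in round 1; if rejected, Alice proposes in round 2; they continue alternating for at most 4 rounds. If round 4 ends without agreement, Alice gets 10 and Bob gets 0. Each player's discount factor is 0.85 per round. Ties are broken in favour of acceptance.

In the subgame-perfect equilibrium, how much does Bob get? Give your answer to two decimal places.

Round 4 (Alice proposes): Bob will accept anything ≥ 0, so Alice offers 0 and keeps 60.
Round 3 (Bob proposes): Alice can get 60 next round, worth 0.85 × 60 = 51 now; Bob offers that and keeps 9.
Round 2 (Alice proposes): Bob can get 9 next round, worth 0.85 × 9 = 7.65 now. Alice offers 7.65 and keeps 60 − 7.65 = 52.35.
Round 1 (Bob proposes): Alice can get 52.35 next round, worth 0.85 × 52.35 = 44.4975 now; Bob offers that and keeps 15.5025.

15.50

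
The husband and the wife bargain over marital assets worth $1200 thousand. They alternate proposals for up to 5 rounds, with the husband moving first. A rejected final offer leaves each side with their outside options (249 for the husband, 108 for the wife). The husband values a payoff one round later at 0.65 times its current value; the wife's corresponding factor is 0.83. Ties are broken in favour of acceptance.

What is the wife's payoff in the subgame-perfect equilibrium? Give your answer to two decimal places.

568.10

Round 5 (the husband proposes): the wife gets 108 if talks fail, so the husband offers 108 and keeps 1092.
Round 4 (the wife proposes): the husband can get 1092 next round, worth 0.65 × 1092 = 709.8 now. The wife offers 709.8 and keeps 1200 − 709.8 = 490.2.
Round 3 (the husband proposes): the wife can get 490.2 next round, worth 0.83 × 490.2 = 406.866 now, so the husband offers 406.866, keeping 793.134.
Round 2 (the wife proposes): the husband can get 793.134 next round, worth 0.65 × 793.134 = 515.5371 now, so the wife offers 515.5371, keeping 684.4629.
Round 1 (the husband proposes): the wife can get 684.4629 next round, worth 0.83 × 684.4629 = 568.104207 now. The husband offers 568.104207 and keeps 1200 − 568.104207 = 631.895793.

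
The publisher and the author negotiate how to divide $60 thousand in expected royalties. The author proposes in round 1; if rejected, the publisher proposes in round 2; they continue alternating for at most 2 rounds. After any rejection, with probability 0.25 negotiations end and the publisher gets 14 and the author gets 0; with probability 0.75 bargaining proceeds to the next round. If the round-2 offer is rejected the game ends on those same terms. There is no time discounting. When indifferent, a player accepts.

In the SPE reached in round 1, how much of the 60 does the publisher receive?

Round 2 (the publisher proposes): the author will accept anything ≥ 0, so the publisher offers 0 and keeps 60.
Round 1 (the author proposes): rejecting gives the publisher an expected 0.75 × 60 + 0.25 × 14 = 48.5; the author offers that and keeps 11.5.

48.5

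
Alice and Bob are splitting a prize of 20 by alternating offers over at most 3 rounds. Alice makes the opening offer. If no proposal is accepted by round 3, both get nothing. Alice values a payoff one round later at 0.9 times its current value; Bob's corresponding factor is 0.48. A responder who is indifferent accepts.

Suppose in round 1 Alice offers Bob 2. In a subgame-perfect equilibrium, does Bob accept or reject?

Accept

Round 3 (Alice proposes): rejection yields 0 for Bob; Alice offers 0 and keeps 20.
Round 2 (Bob proposes): Alice can get 20 next round, worth 0.9 × 20 = 18 now, so Bob offers 18, keeping 2.
So by rejecting in round 1, Bob gets 2 next round, worth 0.48 × 2 = 0.96 now.
Offer 2 ≥ 0.96, so Bob accepts.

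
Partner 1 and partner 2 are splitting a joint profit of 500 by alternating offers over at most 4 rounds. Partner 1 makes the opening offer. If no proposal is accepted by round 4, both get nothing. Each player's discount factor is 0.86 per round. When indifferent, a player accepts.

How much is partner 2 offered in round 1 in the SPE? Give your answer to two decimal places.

378.23

Round 4 (partner 2 proposes): partner 1 will accept anything ≥ 0, so partner 2 offers 0 and keeps 500.
Round 3 (partner 1 proposes): partner 2 can get 500 next round, worth 0.86 × 500 = 430 now. Partner 1 offers 430 and keeps 500 − 430 = 70.
Round 2 (partner 2 proposes): partner 1 can get 70 next round, worth 0.86 × 70 = 60.2 now. Partner 2 offers 60.2 and keeps 500 − 60.2 = 439.8.
Round 1 (partner 1 proposes): partner 2 can get 439.8 next round, worth 0.86 × 439.8 = 378.228 now; partner 1 offers that and keeps 121.772.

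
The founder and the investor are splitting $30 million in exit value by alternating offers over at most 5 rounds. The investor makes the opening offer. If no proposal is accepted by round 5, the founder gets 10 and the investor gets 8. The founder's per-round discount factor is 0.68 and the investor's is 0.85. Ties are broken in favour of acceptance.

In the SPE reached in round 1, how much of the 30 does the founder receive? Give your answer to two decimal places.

8.17

By backward induction:
Round 5 (the investor proposes): the founder gets 10 if talks fail, so the investor offers 10 and keeps 20.
Round 4 (the founder proposes): the investor can get 20 next round, worth 0.85 × 20 = 17 now, so the founder offers 17, keeping 13.
Round 3 (the investor proposes): the founder can get 13 next round, worth 0.68 × 13 = 8.84 now, so the investor offers 8.84, keeping 21.16.
Round 2 (the founder proposes): the investor can get 21.16 next round, worth 0.85 × 21.16 = 17.986 now; the founder offers that and keeps 12.014.
Round 1 (the investor proposes): the founder can get 12.014 next round, worth 0.68 × 12.014 = 8.16952 now, so the investor offers 8.16952, keeping 21.83048.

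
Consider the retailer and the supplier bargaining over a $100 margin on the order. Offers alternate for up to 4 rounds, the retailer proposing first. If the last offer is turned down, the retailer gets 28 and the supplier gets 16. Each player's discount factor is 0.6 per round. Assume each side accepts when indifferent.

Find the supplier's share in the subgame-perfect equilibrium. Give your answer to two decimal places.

39.55

Round 4 (the supplier proposes): the retailer gets 28 if talks fail, so the supplier offers 28 and keeps 72.
Round 3 (the retailer proposes): the supplier can get 72 next round, worth 0.6 × 72 = 43.2 now, so the retailer offers 43.2, keeping 56.8.
Round 2 (the supplier proposes): the retailer can get 56.8 next round, worth 0.6 × 56.8 = 34.08 now, so the supplier offers 34.08, keeping 65.92.
Round 1 (the retailer proposes): the supplier can get 65.92 next round, worth 0.6 × 65.92 = 39.552 now, so the retailer offers 39.552, keeping 60.448.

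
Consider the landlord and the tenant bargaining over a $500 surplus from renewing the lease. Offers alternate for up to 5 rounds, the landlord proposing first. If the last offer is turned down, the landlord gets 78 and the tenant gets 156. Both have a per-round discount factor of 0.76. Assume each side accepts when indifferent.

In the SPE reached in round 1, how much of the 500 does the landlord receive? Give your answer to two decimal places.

Round 5 (the landlord proposes): the tenant gets 156 if talks fail, so the landlord offers 156 and keeps 344.
Round 4 (the tenant proposes): the landlord can get 344 next round, worth 0.76 × 344 = 261.44 now. The tenant offers 261.44 and keeps 500 − 261.44 = 238.56.
Round 3 (the landlord proposes): the tenant can get 238.56 next round, worth 0.76 × 238.56 = 181.3056 now; the landlord offers that and keeps 318.6944.
Round 2 (the tenant proposes): the landlord can get 318.6944 next round, worth 0.76 × 318.6944 = 242.207744 now. The tenant offers 242.207744 and keeps 500 − 242.207744 = 257.792256.
Round 1 (the landlord proposes): the tenant can get 257.792256 next round, worth 0.76 × 257.792256 = 195.92211456 now. The landlord offers 195.92211456 and keeps 500 − 195.92211456 = 304.07788544.

304.08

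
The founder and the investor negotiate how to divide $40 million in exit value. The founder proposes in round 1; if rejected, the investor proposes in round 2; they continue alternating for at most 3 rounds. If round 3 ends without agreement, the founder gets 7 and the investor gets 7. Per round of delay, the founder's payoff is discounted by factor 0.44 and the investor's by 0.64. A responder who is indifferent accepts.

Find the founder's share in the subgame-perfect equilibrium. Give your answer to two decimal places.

Round 3 (the founder proposes): the investor gets 7 if talks fail, so the founder offers 7 and keeps 33.
Round 2 (the investor proposes): the founder can get 33 next round, worth 0.44 × 33 = 14.52 now. The investor offers 14.52 and keeps 40 − 14.52 = 25.48.
Round 1 (the founder proposes): the investor can get 25.48 next round, worth 0.64 × 25.48 = 16.3072 now, so the founder offers 16.3072, keeping 23.6928.

23.69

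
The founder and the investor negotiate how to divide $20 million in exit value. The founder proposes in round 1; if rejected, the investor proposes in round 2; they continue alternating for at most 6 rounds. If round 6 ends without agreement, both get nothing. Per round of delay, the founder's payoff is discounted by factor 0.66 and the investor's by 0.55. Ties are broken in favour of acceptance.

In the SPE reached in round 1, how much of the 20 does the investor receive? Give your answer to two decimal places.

6.55

By backward induction:
Round 6 (the investor proposes): the founder will accept anything ≥ 0, so the investor offers 0 and keeps 20.
Round 5 (the founder proposes): the investor can get 20 next round, worth 0.55 × 20 = 11 now; the founder offers that and keeps 9.
Round 4 (the investor proposes): the founder can get 9 next round, worth 0.66 × 9 = 5.94 now, so the investor offers 5.94, keeping 14.06.
Round 3 (the founder proposes): the investor can get 14.06 next round, worth 0.55 × 14.06 = 7.733 now. The founder offers 7.733 and keeps 20 − 7.733 = 12.267.
Round 2 (the investor proposes): the founder can get 12.267 next round, worth 0.66 × 12.267 = 8.09622 now, so the investor offers 8.09622, keeping 11.90378.
Round 1 (the founder proposes): the investor can get 11.90378 next round, worth 0.55 × 11.90378 = 6.547079 now; the founder offers that and keeps 13.452921.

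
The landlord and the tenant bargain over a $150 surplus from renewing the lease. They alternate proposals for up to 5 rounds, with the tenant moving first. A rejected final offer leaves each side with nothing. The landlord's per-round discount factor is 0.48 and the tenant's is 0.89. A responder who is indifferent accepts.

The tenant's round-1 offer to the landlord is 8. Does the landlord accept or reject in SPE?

Round 5 (the tenant proposes): rejection yields 0 for the landlord; the tenant offers 0 and keeps 150.
Round 4 (the landlord proposes): the tenant can get 150 next round, worth 0.89 × 150 = 133.5 now; the landlord offers that and keeps 16.5.
Round 3 (the tenant proposes): the landlord can get 16.5 next round, worth 0.48 × 16.5 = 7.92 now; the tenant offers that and keeps 142.08.
Round 2 (the landlord proposes): the tenant can get 142.08 next round, worth 0.89 × 142.08 = 126.4512 now. The landlord offers 126.4512 and keeps 150 − 126.4512 = 23.5488.
So by rejecting in round 1, the landlord gets 23.5488 next round, worth 0.48 × 23.5488 = 11.303424 now.
Offer 8 < 11.303424, so the landlord rejects.

Reject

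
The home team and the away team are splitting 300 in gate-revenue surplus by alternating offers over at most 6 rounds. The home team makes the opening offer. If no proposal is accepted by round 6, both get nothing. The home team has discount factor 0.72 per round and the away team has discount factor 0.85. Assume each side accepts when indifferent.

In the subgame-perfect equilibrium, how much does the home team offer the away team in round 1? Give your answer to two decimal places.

Round 6 (the away team proposes): rejection yields 0 for the home team; the away team offers 0 and keeps 300.
Round 5 (the home team proposes): the away team can get 300 next round, worth 0.85 × 300 = 255 now, so the home team offers 255, keeping 45.
Round 4 (the away team proposes): the home team can get 45 next round, worth 0.72 × 45 = 32.4 now. The away team offers 32.4 and keeps 300 − 32.4 = 267.6.
Round 3 (the home team proposes): the away team can get 267.6 next round, worth 0.85 × 267.6 = 227.46 now, so the home team offers 227.46, keeping 72.54.
Round 2 (the away team proposes): the home team can get 72.54 next round, worth 0.72 × 72.54 = 52.2288 now, so the away team offers 52.2288, keeping 247.7712.
Round 1 (the home team proposes): the away team can get 247.7712 next round, worth 0.85 × 247.7712 = 210.60552 now. The home team offers 210.60552 and keeps 300 − 210.60552 = 89.39448.

210.61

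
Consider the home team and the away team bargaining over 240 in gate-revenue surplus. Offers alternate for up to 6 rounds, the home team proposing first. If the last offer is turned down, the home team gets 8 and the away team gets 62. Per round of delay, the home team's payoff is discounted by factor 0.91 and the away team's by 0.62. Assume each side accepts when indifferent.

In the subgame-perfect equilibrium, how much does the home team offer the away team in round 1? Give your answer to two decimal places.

Round 6 (the away team proposes): the home team gets 8 if talks fail, so the away team offers 8 and keeps 232.
Round 5 (the home team proposes): the away team can get 232 next round, worth 0.62 × 232 = 143.84 now. The home team offers 143.84 and keeps 240 − 143.84 = 96.16.
Round 4 (the away team proposes): the home team can get 96.16 next round, worth 0.91 × 96.16 = 87.5056 now; the away team offers that and keeps 152.4944.
Round 3 (the home team proposes): the away team can get 152.4944 next round, worth 0.62 × 152.4944 = 94.546528 now. The home team offers 94.546528 and keeps 240 − 94.546528 = 145.453472.
Round 2 (the away team proposes): the home team can get 145.453472 next round, worth 0.91 × 145.453472 = 132.36265952 now; the away team offers that and keeps 107.63734048.
Round 1 (the home team proposes): the away team can get 107.63734048 next round, worth 0.62 × 107.63734048 = 66.7351510976 now; the home team offers that and keeps 173.2648489024.

66.74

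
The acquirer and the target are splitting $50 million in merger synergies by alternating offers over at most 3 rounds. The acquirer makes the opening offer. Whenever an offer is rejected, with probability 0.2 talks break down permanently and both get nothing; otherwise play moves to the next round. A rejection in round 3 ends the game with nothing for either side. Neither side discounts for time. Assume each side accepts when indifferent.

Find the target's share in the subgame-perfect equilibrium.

8

By backward induction:
Round 3 (the acquirer proposes): the target will accept anything ≥ 0, so the acquirer offers 0 and keeps 50.
Round 2 (the target proposes): rejecting gives the acquirer an expected 0.8 × 50 = 40; the target offers that and keeps 10.
Round 1 (the acquirer proposes): rejecting gives the target an expected 0.8 × 10 = 8. The acquirer offers 8 and keeps 50 − 8 = 42.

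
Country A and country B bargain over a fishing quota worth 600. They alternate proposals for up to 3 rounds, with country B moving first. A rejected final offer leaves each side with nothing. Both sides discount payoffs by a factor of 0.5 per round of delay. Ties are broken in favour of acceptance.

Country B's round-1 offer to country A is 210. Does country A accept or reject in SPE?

Round 3 (country B proposes): country A will accept anything ≥ 0, so country B offers 0 and keeps 600.
Round 2 (country A proposes): country B can get 600 next round, worth 0.5 × 600 = 300 now, so country A offers 300, keeping 300.
So by rejecting in round 1, country A gets 300 next round, worth 0.5 × 300 = 150 now.
Offer 210 ≥ 150, so country A accepts.

Accept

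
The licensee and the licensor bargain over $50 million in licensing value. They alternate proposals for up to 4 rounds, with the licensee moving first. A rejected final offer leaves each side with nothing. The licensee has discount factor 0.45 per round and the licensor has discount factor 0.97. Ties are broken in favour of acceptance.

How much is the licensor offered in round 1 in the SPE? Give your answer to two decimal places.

47.85

Work backward from the last round.
Round 4 (the licensor proposes): rejection yields 0 for the licensee; the licensor offers 0 and keeps 50.
Round 3 (the licensee proposes): the licensor can get 50 next round, worth 0.97 × 50 = 48.5 now; the licensee offers that and keeps 1.5.
Round 2 (the licensor proposes): the licensee can get 1.5 next round, worth 0.45 × 1.5 = 0.675 now; the licensor offers that and keeps 49.325.
Round 1 (the licensee proposes): the licensor can get 49.325 next round, worth 0.97 × 49.325 = 47.84525 now; the licensee offers that and keeps 2.15475.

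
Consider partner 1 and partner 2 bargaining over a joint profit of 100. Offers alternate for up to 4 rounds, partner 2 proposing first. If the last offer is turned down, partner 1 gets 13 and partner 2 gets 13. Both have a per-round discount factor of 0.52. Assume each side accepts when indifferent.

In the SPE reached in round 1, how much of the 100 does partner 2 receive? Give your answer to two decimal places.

62.81

Round 4 (partner 1 proposes): partner 2 gets 13 if talks fail, so partner 1 offers 13 and keeps 87.
Round 3 (partner 2 proposes): partner 1 can get 87 next round, worth 0.52 × 87 = 45.24 now; partner 2 offers that and keeps 54.76.
Round 2 (partner 1 proposes): partner 2 can get 54.76 next round, worth 0.52 × 54.76 = 28.4752 now. Partner 1 offers 28.4752 and keeps 100 − 28.4752 = 71.5248.
Round 1 (partner 2 proposes): partner 1 can get 71.5248 next round, worth 0.52 × 71.5248 = 37.192896 now; partner 2 offers that and keeps 62.807104.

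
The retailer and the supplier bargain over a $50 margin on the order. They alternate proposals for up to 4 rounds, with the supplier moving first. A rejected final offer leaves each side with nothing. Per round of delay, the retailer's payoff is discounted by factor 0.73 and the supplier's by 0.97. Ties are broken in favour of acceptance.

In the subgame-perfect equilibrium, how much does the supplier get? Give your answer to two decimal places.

23.06

Round 4 (the retailer proposes): rejection yields 0 for the supplier; the retailer offers 0 and keeps 50.
Round 3 (the supplier proposes): the retailer can get 50 next round, worth 0.73 × 50 = 36.5 now, so the supplier offers 36.5, keeping 13.5.
Round 2 (the retailer proposes): the supplier can get 13.5 next round, worth 0.97 × 13.5 = 13.095 now, so the retailer offers 13.095, keeping 36.905.
Round 1 (the supplier proposes): the retailer can get 36.905 next round, worth 0.73 × 36.905 = 26.94065 now, so the supplier offers 26.94065, keeping 23.05935.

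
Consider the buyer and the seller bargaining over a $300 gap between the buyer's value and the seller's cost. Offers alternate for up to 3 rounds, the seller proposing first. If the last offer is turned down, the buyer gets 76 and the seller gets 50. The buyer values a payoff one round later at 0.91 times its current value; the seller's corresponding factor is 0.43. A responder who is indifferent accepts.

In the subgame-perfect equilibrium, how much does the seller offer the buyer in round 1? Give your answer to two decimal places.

Solve by backward induction from round 3.
Round 3 (the seller proposes): the buyer gets 76 if talks fail, so the seller offers 76 and keeps 224.
Round 2 (the buyer proposes): the seller can get 224 next round, worth 0.43 × 224 = 96.32 now. The buyer offers 96.32 and keeps 300 − 96.32 = 203.68.
Round 1 (the seller proposes): the buyer can get 203.68 next round, worth 0.91 × 203.68 = 185.3488 now; the seller offers that and keeps 114.6512.

185.35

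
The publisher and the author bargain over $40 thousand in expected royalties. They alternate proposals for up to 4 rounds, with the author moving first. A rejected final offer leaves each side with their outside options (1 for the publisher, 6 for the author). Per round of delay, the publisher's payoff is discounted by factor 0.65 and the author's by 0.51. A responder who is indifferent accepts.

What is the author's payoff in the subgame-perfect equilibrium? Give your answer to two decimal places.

Round 4 (the publisher proposes): the author gets 6 if talks fail, so the publisher offers 6 and keeps 34.
Round 3 (the author proposes): the publisher can get 34 next round, worth 0.65 × 34 = 22.1 now, so the author offers 22.1, keeping 17.9.
Round 2 (the publisher proposes): the author can get 17.9 next round, worth 0.51 × 17.9 = 9.129 now; the publisher offers that and keeps 30.871.
Round 1 (the author proposes): the publisher can get 30.871 next round, worth 0.65 × 30.871 = 20.06615 now. The author offers 20.06615 and keeps 40 − 20.06615 = 19.93385.

19.93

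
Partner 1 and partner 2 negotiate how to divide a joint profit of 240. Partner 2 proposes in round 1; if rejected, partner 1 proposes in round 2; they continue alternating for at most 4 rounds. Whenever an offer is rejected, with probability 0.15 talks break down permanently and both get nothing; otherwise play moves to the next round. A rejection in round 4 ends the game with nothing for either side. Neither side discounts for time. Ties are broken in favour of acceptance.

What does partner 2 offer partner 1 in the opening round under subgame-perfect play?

177.99

Round 4 (partner 1 proposes): partner 2 will accept anything ≥ 0, so partner 1 offers 0 and keeps 240.
Round 3 (partner 2 proposes): rejecting gives partner 1 an expected 0.85 × 240 = 204, so partner 2 offers 204, keeping 36.
Round 2 (partner 1 proposes): rejecting gives partner 2 an expected 0.85 × 36 = 30.6, so partner 1 offers 30.6, keeping 209.4.
Round 1 (partner 2 proposes): rejecting gives partner 1 an expected 0.85 × 209.4 = 177.99, so partner 2 offers 177.99, keeping 62.01.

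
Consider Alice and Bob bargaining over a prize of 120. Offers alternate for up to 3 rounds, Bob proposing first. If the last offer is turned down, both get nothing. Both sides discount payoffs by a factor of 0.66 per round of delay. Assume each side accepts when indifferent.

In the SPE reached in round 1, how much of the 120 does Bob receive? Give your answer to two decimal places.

By backward induction:
Round 3 (Bob proposes): Alice will accept anything ≥ 0, so Bob offers 0 and keeps 120.
Round 2 (Alice proposes): Bob can get 120 next round, worth 0.66 × 120 = 79.2 now; Alice offers that and keeps 40.8.
Round 1 (Bob proposes): Alice can get 40.8 next round, worth 0.66 × 40.8 = 26.928 now; Bob offers that and keeps 93.072.

93.07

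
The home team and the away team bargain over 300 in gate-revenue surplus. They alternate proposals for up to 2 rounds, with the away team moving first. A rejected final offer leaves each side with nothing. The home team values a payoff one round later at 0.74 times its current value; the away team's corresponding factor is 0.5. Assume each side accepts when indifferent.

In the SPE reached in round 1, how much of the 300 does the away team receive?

78

Solve by backward induction from round 2.
Round 2 (the home team proposes): the away team will accept anything ≥ 0, so the home team offers 0 and keeps 300.
Round 1 (the away team proposes): the home team can get 300 next round, worth 0.74 × 300 = 222 now, so the away team offers 222, keeping 78.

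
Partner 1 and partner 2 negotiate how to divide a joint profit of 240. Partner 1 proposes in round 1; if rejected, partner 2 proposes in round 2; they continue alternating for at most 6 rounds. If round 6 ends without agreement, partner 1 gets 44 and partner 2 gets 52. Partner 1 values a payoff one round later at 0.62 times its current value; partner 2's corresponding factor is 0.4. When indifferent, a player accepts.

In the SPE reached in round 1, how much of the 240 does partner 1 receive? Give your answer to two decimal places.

Round 6 (partner 2 proposes): partner 1 gets 44 if talks fail, so partner 2 offers 44 and keeps 196.
Round 5 (partner 1 proposes): partner 2 can get 196 next round, worth 0.4 × 196 = 78.4 now; partner 1 offers that and keeps 161.6.
Round 4 (partner 2 proposes): partner 1 can get 161.6 next round, worth 0.62 × 161.6 = 100.192 now. Partner 2 offers 100.192 and keeps 240 − 100.192 = 139.808.
Round 3 (partner 1 proposes): partner 2 can get 139.808 next round, worth 0.4 × 139.808 = 55.9232 now. Partner 1 offers 55.9232 and keeps 240 − 55.9232 = 184.0768.
Round 2 (partner 2 proposes): partner 1 can get 184.0768 next round, worth 0.62 × 184.0768 = 114.127616 now. Partner 2 offers 114.127616 and keeps 240 − 114.127616 = 125.872384.
Round 1 (partner 1 proposes): partner 2 can get 125.872384 next round, worth 0.4 × 125.872384 = 50.3489536 now. Partner 1 offers 50.3489536 and keeps 240 − 50.3489536 = 189.6510464.

189.65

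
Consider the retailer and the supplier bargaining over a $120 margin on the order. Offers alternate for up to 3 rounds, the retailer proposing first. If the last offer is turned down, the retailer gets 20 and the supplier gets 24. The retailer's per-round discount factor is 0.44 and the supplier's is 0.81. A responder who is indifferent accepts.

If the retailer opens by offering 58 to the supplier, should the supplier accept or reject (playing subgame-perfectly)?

Work out the supplier's continuation value if the offer is rejected.
Round 3 (the retailer proposes): the supplier gets 24 if talks fail, so the retailer offers 24 and keeps 96.
Round 2 (the supplier proposes): the retailer can get 96 next round, worth 0.44 × 96 = 42.24 now; the supplier offers that and keeps 77.76.
So by rejecting in round 1, the supplier gets 77.76 next round, worth 0.81 × 77.76 = 62.9856 now.
Offer 58 < 62.9856, so the supplier rejects.

Reject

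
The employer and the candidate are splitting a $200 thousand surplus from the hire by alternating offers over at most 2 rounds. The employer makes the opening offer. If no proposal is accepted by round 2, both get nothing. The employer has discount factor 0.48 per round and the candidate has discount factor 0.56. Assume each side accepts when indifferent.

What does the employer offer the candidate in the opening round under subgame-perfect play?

Round 2 (the candidate proposes): rejection yields 0 for the employer; the candidate offers 0 and keeps 200.
Round 1 (the employer proposes): the candidate can get 200 next round, worth 0.56 × 200 = 112 now, so the employer offers 112, keeping 88.

112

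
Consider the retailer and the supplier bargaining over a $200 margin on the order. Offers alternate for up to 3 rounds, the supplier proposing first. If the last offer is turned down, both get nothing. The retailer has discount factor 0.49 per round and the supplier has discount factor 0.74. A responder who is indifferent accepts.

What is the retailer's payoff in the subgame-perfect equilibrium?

Work backward from the last round.
Round 3 (the supplier proposes): the retailer will accept anything ≥ 0, so the supplier offers 0 and keeps 200.
Round 2 (the retailer proposes): the supplier can get 200 next round, worth 0.74 × 200 = 148 now; the retailer offers that and keeps 52.
Round 1 (the supplier proposes): the retailer can get 52 next round, worth 0.49 × 52 = 25.48 now; the supplier offers that and keeps 174.52.

25.48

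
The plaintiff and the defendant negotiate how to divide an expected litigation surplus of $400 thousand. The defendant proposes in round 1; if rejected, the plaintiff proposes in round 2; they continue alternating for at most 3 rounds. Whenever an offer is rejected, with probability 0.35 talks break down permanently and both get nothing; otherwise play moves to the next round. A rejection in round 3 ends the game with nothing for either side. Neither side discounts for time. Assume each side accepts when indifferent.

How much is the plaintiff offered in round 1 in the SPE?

Round 3 (the defendant proposes): the plaintiff will accept anything ≥ 0, so the defendant offers 0 and keeps 400.
Round 2 (the plaintiff proposes): rejecting gives the defendant an expected 0.65 × 400 = 260; the plaintiff offers that and keeps 140.
Round 1 (the defendant proposes): rejecting gives the plaintiff an expected 0.65 × 140 = 91. The defendant offers 91 and keeps 400 − 91 = 309.

91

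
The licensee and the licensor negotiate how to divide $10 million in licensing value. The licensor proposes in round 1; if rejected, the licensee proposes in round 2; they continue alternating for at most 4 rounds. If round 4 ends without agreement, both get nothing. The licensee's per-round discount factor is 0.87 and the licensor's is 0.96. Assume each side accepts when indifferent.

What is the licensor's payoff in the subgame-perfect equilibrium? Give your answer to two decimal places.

2.39

Round 4 (the licensee proposes): the licensor will accept anything ≥ 0, so the licensee offers 0 and keeps 10.
Round 3 (the licensor proposes): the licensee can get 10 next round, worth 0.87 × 10 = 8.7 now, so the licensor offers 8.7, keeping 1.3.
Round 2 (the licensee proposes): the licensor can get 1.3 next round, worth 0.96 × 1.3 = 1.248 now; the licensee offers that and keeps 8.752.
Round 1 (the licensor proposes): the licensee can get 8.752 next round, worth 0.87 × 8.752 = 7.61424 now; the licensor offers that and keeps 2.38576.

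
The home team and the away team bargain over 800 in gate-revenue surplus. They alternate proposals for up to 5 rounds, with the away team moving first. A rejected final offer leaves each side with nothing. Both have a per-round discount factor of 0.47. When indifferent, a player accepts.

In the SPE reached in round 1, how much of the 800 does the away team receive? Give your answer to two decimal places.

556.70

Work backward from the last round.
Round 5 (the away team proposes): the home team will accept anything ≥ 0, so the away team offers 0 and keeps 800.
Round 4 (the home team proposes): the away team can get 800 next round, worth 0.47 × 800 = 376 now. The home team offers 376 and keeps 800 − 376 = 424.
Round 3 (the away team proposes): the home team can get 424 next round, worth 0.47 × 424 = 199.28 now; the away team offers that and keeps 600.72.
Round 2 (the home team proposes): the away team can get 600.72 next round, worth 0.47 × 600.72 = 282.3384 now; the home team offers that and keeps 517.6616.
Round 1 (the away team proposes): the home team can get 517.6616 next round, worth 0.47 × 517.6616 = 243.300952 now, so the away team offers 243.300952, keeping 556.699048.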